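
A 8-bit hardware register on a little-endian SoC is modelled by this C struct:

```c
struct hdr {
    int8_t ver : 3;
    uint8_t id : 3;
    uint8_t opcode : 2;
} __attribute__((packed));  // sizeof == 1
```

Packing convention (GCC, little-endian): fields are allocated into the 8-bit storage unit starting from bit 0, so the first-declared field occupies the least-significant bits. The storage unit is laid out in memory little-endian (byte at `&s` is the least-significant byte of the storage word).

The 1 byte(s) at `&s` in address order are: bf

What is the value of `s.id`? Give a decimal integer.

[0]=0xbf (little-endian) → word 0xbf
ver [0+:3] = (word>>0) & 0x7 = 7
id [3+:3] = (word>>3) & 0x7 = 7  ←
opcode [6+:2] = (word>>6) & 0x3 = 2

7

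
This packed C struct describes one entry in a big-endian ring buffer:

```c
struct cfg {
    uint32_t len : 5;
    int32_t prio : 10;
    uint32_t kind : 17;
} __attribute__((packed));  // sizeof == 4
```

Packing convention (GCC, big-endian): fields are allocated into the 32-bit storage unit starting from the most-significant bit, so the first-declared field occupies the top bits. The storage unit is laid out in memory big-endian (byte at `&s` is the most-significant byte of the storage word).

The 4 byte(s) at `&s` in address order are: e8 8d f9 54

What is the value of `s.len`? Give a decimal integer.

29

[0]=0xe8 [1]=0x8d [2]=0xf9 [3]=0x54 (big-endian) → word 0xe88df954
len:5 @ bit 27 → (0xe88df954>>27)&0x1f = 0x1d  ←
prio:10 @ bit 17 → (0xe88df954>>17)&0x3ff = 0x46
kind:17 @ bit 0 → (0xe88df954>>0)&0x1ffff = 0x1f954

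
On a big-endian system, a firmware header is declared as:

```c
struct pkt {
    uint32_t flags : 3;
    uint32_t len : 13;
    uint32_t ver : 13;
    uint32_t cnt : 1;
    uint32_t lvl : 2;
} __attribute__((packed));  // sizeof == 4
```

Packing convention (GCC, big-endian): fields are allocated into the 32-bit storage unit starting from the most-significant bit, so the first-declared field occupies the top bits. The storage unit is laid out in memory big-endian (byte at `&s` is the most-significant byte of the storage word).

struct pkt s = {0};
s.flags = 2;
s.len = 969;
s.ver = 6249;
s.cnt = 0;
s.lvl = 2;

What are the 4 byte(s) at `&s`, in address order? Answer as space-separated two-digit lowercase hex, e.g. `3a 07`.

flags (3b) val=2 bits=0x2 at bit 29: 0x40000000
len (13b) val=969 bits=0x3c9 at bit 16: 0x43c90000
ver (13b) val=6249 bits=0x1869 at bit 3: 0x43c9c348
cnt (1b) val=0 bits=0x0 at bit 2: 0x43c9c348
lvl (2b) val=2 bits=0x2 at bit 0: 0x43c9c34a
word = 0x43c9c34a → big-endian bytes:
  [0]=0x43  [1]=0xc9  [2]=0xc3  [3]=0x4a

43 c9 c3 4a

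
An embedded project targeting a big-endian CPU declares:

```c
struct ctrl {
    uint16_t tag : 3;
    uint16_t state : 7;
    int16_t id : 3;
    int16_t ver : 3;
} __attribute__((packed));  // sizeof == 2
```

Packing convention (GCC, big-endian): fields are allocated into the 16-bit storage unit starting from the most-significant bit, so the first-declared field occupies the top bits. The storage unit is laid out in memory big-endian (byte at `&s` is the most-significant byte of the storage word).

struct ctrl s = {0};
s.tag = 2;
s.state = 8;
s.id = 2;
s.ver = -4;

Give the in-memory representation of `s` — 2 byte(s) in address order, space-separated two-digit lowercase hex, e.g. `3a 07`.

tag (3b) val=2 bits=0x2 at bit 13: 0x4000
state (7b) val=8 bits=0x8 at bit 6: 0x4200
id (3b) val=2 bits=0x2 at bit 3: 0x4210
ver (3b) val=-4 bits=0x4 at bit 0: 0x4214
word = 0x4214 → big-endian bytes:
  [0]=0x42  [1]=0x14

42 14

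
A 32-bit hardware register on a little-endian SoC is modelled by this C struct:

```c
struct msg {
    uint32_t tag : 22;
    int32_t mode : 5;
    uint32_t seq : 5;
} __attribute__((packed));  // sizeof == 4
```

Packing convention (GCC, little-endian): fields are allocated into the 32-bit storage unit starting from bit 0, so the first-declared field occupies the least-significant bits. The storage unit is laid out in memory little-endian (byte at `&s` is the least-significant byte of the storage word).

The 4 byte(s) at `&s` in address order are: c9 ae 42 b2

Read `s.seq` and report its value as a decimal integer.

[0]=0xc9 [1]=0xae [2]=0x42 [3]=0xb2 (little-endian) → word 0xb242aec9
tag [0+:22] = (word>>0) & 0x3fffff = 175817
mode [22+:5] = (word>>22) & 0x1f = 9
seq [27+:5] = (word>>27) & 0x1f = 22  ←

22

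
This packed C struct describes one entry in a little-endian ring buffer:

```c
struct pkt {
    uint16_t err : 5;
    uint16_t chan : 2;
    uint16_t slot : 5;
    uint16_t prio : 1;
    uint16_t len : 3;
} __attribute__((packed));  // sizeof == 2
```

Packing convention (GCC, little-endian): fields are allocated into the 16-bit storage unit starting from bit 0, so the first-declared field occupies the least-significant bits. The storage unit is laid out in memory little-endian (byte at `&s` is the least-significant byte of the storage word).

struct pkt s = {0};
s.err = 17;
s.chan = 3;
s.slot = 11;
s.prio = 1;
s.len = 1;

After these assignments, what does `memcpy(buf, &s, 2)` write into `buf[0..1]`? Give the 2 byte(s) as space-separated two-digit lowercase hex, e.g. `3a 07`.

err:5 = 17 → 0x11 << 0 → word 0x0011
chan:2 = 3 → 0x3 << 5 → word 0x0071
slot:5 = 11 → 0xb << 7 → word 0x05f1
prio:1 = 1 → 0x1 << 12 → word 0x15f1
len:3 = 1 → 0x1 << 13 → word 0x35f1
word = 0x35f1 → little-endian bytes:
  [0]=0xf1  [1]=0x35

f1 35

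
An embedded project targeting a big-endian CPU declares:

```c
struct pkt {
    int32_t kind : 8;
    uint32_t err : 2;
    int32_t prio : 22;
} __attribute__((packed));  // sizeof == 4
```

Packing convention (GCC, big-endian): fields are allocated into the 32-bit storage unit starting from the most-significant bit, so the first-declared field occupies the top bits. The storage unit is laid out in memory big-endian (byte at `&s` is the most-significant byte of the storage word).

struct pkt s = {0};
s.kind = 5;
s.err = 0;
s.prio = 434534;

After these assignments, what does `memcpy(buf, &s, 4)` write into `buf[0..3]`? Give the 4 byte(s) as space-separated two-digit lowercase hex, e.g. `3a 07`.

kind (8b) val=5 bits=0x5 at bit 24: 0x05000000
err (2b) val=0 bits=0x0 at bit 22: 0x05000000
prio (22b) val=434534 bits=0x6a166 at bit 0: 0x0506a166
word = 0x0506a166 → big-endian bytes:
  [0]=0x05  [1]=0x06  [2]=0xa1  [3]=0x66

05 06 a1 66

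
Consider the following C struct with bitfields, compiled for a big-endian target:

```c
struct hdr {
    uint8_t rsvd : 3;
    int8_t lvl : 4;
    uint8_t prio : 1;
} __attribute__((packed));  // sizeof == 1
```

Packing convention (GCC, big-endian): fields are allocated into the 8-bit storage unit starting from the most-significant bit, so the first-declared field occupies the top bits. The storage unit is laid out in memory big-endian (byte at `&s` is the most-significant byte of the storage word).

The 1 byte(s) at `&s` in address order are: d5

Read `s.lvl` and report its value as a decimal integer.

-6

[0]=0xd5 (big-endian) → word 0xd5
rsvd [5+:3] = (word>>5) & 0x7 = 6
lvl [1+:4] = (word>>1) & 0xf = 10  ←
prio [0+:1] = (word>>0) & 0x1 = 1
lvl signed 4b, MSB=1: 10 - 16 = -6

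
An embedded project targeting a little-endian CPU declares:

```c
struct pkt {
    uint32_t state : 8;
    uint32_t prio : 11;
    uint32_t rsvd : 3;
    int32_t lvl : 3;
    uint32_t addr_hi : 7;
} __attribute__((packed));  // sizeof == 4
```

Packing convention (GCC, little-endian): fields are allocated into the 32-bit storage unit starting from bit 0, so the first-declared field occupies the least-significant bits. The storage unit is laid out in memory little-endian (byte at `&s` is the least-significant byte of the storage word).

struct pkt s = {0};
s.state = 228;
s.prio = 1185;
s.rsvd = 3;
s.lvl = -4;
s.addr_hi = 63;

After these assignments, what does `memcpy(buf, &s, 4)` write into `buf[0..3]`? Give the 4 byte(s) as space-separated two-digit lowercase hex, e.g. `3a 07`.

[0+:8] state=228 & 0xff = 0xe4; word=0x000000e4
[8+:11] prio=1185 & 0x7ff = 0x4a1; word=0x0004a1e4
[19+:3] rsvd=3 & 0x7 = 0x3; word=0x001ca1e4
[22+:3] lvl=-4 & 0x7 = 0x4; word=0x011ca1e4
[25+:7] addr_hi=63 & 0x7f = 0x3f; word=0x7f1ca1e4
word = 0x7f1ca1e4 → little-endian bytes:
  [0]=0xe4  [1]=0xa1  [2]=0x1c  [3]=0x7f

e4 a1 1c 7f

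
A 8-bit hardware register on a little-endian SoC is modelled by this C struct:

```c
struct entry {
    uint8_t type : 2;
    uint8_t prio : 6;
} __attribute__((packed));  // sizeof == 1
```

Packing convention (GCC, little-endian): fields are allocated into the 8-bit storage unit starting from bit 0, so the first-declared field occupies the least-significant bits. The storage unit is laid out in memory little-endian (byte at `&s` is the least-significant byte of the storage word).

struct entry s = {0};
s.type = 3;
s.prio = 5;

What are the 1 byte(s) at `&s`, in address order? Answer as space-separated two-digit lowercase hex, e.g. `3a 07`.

type (2b) val=3 bits=0x3 at bit 0: 0x03
prio (6b) val=5 bits=0x5 at bit 2: 0x17
word = 0x17 → little-endian bytes:
  [0]=0x17

17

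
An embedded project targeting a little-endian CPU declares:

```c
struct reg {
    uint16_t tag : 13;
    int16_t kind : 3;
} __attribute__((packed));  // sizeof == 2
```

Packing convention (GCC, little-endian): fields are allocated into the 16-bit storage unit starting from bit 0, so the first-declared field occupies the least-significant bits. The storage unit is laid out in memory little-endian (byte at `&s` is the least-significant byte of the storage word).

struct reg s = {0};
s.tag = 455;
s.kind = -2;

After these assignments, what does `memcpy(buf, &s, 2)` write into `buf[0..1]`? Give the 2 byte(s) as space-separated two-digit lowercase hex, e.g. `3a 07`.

c7 c1

tag (13b) val=455 bits=0x1c7 at bit 0: 0x01c7
kind (3b) val=-2 bits=0x6 at bit 13: 0xc1c7
word = 0xc1c7 → little-endian bytes:
  [0]=0xc7  [1]=0xc1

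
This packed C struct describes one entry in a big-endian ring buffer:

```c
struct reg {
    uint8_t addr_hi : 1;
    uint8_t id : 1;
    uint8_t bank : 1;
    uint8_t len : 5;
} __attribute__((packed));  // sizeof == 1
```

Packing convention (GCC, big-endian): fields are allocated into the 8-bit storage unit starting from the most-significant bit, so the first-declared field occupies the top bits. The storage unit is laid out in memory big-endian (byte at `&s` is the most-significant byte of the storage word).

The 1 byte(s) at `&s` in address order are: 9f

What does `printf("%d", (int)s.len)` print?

[0]=0x9f (big-endian) → word 0x9f
addr_hi [7+:1] = (word>>7) & 0x1 = 1
id [6+:1] = (word>>6) & 0x1 = 0
bank [5+:1] = (word>>5) & 0x1 = 0
len [0+:5] = (word>>0) & 0x1f = 31  ←

31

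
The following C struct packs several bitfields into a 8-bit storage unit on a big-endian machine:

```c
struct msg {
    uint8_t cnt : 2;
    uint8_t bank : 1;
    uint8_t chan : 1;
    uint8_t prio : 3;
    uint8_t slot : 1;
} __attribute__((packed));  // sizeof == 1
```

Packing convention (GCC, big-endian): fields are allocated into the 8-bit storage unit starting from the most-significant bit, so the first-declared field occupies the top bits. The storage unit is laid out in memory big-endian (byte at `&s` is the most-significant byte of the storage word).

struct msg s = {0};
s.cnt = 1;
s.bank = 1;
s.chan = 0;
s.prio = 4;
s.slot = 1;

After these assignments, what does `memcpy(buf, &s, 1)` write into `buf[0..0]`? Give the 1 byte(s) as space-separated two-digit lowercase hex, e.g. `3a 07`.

cnt (2b) val=1 bits=0x1 at bit 6: 0x40
bank (1b) val=1 bits=0x1 at bit 5: 0x60
chan (1b) val=0 bits=0x0 at bit 4: 0x60
prio (3b) val=4 bits=0x4 at bit 1: 0x68
slot (1b) val=1 bits=0x1 at bit 0: 0x69
word = 0x69 → big-endian bytes:
  [0]=0x69

69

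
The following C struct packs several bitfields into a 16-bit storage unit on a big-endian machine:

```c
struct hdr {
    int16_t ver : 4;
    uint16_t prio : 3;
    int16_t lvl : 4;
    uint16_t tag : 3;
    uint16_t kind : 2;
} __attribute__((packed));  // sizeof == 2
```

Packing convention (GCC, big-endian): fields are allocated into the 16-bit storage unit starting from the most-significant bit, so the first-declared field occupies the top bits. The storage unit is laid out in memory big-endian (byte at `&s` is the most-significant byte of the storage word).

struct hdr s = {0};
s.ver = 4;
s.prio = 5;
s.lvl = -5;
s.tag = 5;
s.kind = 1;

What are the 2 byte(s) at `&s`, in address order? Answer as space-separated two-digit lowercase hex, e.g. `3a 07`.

ver (4b) val=4 bits=0x4 at bit 12: 0x4000
prio (3b) val=5 bits=0x5 at bit 9: 0x4a00
lvl (4b) val=-5 bits=0xb at bit 5: 0x4b60
tag (3b) val=5 bits=0x5 at bit 2: 0x4b74
kind (2b) val=1 bits=0x1 at bit 0: 0x4b75
word = 0x4b75 → big-endian bytes:
  [0]=0x4b  [1]=0x75

4b 75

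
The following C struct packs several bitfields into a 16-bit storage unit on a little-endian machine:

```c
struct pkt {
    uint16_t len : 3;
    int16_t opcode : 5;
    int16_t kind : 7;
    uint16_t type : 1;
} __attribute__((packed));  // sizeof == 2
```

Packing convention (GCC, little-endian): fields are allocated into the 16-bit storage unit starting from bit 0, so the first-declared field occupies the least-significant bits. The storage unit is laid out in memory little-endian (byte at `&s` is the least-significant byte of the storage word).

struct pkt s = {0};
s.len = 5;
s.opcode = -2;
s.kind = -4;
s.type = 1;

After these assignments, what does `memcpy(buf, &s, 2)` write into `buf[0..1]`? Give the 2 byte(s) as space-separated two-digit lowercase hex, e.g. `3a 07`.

len:3 = 5 → 0x5 << 0 → word 0x0005
opcode:5 = -2 → 0x1e << 3 → word 0x00f5
kind:7 = -4 → 0x7c << 8 → word 0x7cf5
type:1 = 1 → 0x1 << 15 → word 0xfcf5
word = 0xfcf5 → little-endian bytes:
  [0]=0xf5  [1]=0xfc

f5 fc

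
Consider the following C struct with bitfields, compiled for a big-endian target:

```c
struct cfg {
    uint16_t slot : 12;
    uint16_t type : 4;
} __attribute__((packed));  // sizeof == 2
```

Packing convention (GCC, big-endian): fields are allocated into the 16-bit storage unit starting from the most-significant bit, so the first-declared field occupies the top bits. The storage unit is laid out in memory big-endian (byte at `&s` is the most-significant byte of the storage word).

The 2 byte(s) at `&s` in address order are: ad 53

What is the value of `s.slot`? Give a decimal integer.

2773

[0]=0xad [1]=0x53 (big-endian) → word 0xad53
slot [4+:12] = (word>>4) & 0xfff = 2773  ←
type [0+:4] = (word>>0) & 0xf = 3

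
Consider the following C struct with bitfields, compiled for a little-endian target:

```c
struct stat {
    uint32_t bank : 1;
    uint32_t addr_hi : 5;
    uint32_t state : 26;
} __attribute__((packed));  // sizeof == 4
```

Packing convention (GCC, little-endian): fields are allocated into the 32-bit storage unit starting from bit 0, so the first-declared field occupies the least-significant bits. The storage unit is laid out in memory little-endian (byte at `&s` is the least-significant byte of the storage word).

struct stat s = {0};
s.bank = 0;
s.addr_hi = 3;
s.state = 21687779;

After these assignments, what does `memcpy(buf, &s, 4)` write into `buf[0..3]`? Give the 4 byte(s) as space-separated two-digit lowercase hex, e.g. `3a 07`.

c6 78 bb 52

[0+:1] bank=0 & 0x1 = 0x0; word=0x00000000
[1+:5] addr_hi=3 & 0x1f = 0x3; word=0x00000006
[6+:26] state=21687779 & 0x3ffffff = 0x14aede3; word=0x52bb78c6
word = 0x52bb78c6 → little-endian bytes:
  [0]=0xc6  [1]=0x78  [2]=0xbb  [3]=0x52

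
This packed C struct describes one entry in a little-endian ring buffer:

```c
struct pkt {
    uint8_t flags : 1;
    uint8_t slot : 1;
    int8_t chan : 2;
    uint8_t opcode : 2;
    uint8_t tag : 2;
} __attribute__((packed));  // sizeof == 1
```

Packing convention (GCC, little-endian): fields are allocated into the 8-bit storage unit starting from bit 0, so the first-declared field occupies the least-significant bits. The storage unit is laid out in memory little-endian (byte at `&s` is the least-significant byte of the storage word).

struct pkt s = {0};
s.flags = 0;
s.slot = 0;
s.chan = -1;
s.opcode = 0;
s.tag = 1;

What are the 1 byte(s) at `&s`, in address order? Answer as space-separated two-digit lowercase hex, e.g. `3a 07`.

4c

flags (1b) val=0 bits=0x0 at bit 0: 0x00
slot (1b) val=0 bits=0x0 at bit 1: 0x00
chan (2b) val=-1 bits=0x3 at bit 2: 0x0c
opcode (2b) val=0 bits=0x0 at bit 4: 0x0c
tag (2b) val=1 bits=0x1 at bit 6: 0x4c
word = 0x4c → little-endian bytes:
  [0]=0x4c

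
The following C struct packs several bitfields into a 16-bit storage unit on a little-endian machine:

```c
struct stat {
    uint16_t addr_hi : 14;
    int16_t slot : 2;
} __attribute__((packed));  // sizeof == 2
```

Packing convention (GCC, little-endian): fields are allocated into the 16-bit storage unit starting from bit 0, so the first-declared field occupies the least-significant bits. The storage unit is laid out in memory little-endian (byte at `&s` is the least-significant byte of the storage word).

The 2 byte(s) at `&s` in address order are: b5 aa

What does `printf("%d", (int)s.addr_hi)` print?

[0]=0xb5 [1]=0xaa (little-endian) → word 0xaab5
addr_hi:14 @ bit 0 → (0xaab5>>0)&0x3fff = 0x2ab5  ←
slot:2 @ bit 14 → (0xaab5>>14)&0x3 = 0x2

10933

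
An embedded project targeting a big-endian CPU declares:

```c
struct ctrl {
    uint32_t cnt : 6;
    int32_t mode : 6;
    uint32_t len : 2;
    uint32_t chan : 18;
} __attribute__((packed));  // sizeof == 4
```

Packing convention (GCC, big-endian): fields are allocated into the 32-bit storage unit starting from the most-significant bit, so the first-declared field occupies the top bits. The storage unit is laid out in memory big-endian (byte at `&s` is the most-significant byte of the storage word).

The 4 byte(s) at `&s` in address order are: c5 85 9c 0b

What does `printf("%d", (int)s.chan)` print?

[0]=0xc5 [1]=0x85 [2]=0x9c [3]=0x0b (big-endian) → word 0xc5859c0b
cnt:6 @ bit 26 → (0xc5859c0b>>26)&0x3f = 0x31
mode:6 @ bit 20 → (0xc5859c0b>>20)&0x3f = 0x18
len:2 @ bit 18 → (0xc5859c0b>>18)&0x3 = 0x1
chan:18 @ bit 0 → (0xc5859c0b>>0)&0x3ffff = 0x19c0b  ←

105483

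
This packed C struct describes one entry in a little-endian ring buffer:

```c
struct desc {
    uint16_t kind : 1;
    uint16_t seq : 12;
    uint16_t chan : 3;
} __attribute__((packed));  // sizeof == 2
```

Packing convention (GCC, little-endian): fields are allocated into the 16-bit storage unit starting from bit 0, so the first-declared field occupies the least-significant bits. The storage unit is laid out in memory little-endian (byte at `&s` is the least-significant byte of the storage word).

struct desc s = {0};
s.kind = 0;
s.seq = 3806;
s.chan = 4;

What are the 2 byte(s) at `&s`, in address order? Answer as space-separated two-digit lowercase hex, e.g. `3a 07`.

bc 9d

[0+:1] kind=0 & 0x1 = 0x0; word=0x0000
[1+:12] seq=3806 & 0xfff = 0xede; word=0x1dbc
[13+:3] chan=4 & 0x7 = 0x4; word=0x9dbc
word = 0x9dbc → little-endian bytes:
  [0]=0xbc  [1]=0x9d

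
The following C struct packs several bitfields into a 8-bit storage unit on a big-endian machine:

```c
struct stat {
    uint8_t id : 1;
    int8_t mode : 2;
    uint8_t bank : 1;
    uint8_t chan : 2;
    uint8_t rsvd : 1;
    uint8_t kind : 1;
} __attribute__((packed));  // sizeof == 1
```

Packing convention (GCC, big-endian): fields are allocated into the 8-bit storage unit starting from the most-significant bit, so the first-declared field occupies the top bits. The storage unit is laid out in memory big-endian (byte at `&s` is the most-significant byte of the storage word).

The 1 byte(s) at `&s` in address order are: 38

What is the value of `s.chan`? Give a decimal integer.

2

[0]=0x38 (big-endian) → word 0x38
id:1 @ bit 7 → (0x38>>7)&0x1 = 0x0
mode:2 @ bit 5 → (0x38>>5)&0x3 = 0x1
bank:1 @ bit 4 → (0x38>>4)&0x1 = 0x1
chan:2 @ bit 2 → (0x38>>2)&0x3 = 0x2  ←
rsvd:1 @ bit 1 → (0x38>>1)&0x1 = 0x0
kind:1 @ bit 0 → (0x38>>0)&0x1 = 0x0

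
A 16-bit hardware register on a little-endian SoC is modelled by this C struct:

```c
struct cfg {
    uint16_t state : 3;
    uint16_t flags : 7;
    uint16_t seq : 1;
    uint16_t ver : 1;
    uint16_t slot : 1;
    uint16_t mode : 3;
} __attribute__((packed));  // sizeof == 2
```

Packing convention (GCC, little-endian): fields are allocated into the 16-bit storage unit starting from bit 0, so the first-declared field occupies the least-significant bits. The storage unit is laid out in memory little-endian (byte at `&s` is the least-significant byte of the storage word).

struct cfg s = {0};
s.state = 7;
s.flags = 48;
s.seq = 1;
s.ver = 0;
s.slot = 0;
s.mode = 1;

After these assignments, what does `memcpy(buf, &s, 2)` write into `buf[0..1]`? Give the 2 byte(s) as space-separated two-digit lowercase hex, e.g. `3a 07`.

87 25

[0+:3] state=7 & 0x7 = 0x7; word=0x0007
[3+:7] flags=48 & 0x7f = 0x30; word=0x0187
[10+:1] seq=1 & 0x1 = 0x1; word=0x0587
[11+:1] ver=0 & 0x1 = 0x0; word=0x0587
[12+:1] slot=0 & 0x1 = 0x0; word=0x0587
[13+:3] mode=1 & 0x7 = 0x1; word=0x2587
word = 0x2587 → little-endian bytes:
  [0]=0x87  [1]=0x25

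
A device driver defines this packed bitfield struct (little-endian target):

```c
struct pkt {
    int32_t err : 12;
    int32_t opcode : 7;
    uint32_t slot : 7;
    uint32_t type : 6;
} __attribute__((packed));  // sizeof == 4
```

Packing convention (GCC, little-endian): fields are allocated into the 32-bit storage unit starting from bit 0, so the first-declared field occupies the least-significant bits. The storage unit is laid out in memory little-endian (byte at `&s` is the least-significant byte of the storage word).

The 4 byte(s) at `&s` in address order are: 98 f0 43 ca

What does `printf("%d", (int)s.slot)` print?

[0]=0x98 [1]=0xf0 [2]=0x43 [3]=0xca (little-endian) → word 0xca43f098
err [0+:12] = (word>>0) & 0xfff = 152
opcode [12+:7] = (word>>12) & 0x7f = 63
slot [19+:7] = (word>>19) & 0x7f = 72  ←
type [26+:6] = (word>>26) & 0x3f = 50

72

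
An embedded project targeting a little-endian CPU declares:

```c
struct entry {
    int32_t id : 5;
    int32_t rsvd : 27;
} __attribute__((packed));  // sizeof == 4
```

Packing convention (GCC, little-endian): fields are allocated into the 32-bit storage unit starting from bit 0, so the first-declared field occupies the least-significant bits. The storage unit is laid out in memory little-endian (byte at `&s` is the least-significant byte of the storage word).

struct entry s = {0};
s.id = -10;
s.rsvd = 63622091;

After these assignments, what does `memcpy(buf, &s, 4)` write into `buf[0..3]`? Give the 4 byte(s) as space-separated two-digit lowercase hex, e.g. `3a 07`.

76 79 59 79

id:5 = -10 → 0x16 << 0 → word 0x00000016
rsvd:27 = 63622091 → 0x3cacbcb << 5 → word 0x79597976
word = 0x79597976 → little-endian bytes:
  [0]=0x76  [1]=0x79  [2]=0x59  [3]=0x79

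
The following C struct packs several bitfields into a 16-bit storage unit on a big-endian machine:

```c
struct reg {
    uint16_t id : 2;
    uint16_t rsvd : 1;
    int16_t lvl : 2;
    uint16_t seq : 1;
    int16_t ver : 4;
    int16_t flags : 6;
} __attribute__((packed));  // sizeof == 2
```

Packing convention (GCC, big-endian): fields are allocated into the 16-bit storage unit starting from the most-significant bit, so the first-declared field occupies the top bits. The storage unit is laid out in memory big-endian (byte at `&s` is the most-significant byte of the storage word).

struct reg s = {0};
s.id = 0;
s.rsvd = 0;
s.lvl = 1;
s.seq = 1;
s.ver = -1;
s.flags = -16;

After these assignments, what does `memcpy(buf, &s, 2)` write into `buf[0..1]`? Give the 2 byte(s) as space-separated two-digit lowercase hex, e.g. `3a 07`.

[14+:2] id=0 & 0x3 = 0x0; word=0x0000
[13+:1] rsvd=0 & 0x1 = 0x0; word=0x0000
[11+:2] lvl=1 & 0x3 = 0x1; word=0x0800
[10+:1] seq=1 & 0x1 = 0x1; word=0x0c00
[6+:4] ver=-1 & 0xf = 0xf; word=0x0fc0
[0+:6] flags=-16 & 0x3f = 0x30; word=0x0ff0
word = 0x0ff0 → big-endian bytes:
  [0]=0x0f  [1]=0xf0

0f f0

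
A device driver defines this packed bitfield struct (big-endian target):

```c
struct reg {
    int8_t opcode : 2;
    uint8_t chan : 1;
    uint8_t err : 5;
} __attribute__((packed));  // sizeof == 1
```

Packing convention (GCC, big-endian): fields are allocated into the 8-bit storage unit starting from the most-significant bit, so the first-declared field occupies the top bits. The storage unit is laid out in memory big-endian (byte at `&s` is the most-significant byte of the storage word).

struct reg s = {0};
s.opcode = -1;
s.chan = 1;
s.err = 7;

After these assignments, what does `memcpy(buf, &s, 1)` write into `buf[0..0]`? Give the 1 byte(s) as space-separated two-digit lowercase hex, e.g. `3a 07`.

e7

opcode:2 = -1 → 0x3 << 6 → word 0xc0
chan:1 = 1 → 0x1 << 5 → word 0xe0
err:5 = 7 → 0x7 << 0 → word 0xe7
word = 0xe7 → big-endian bytes:
  [0]=0xe7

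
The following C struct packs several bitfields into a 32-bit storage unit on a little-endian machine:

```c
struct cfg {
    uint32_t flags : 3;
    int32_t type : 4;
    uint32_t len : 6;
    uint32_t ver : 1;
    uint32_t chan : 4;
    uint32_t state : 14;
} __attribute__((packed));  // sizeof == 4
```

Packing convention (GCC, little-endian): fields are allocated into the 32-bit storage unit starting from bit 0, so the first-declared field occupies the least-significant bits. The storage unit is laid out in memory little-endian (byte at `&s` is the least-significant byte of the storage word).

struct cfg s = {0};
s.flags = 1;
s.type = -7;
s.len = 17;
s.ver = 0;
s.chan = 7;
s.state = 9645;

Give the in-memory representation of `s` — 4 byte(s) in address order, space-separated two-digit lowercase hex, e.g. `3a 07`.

[0+:3] flags=1 & 0x7 = 0x1; word=0x00000001
[3+:4] type=-7 & 0xf = 0x9; word=0x00000049
[7+:6] len=17 & 0x3f = 0x11; word=0x000008c9
[13+:1] ver=0 & 0x1 = 0x0; word=0x000008c9
[14+:4] chan=7 & 0xf = 0x7; word=0x0001c8c9
[18+:14] state=9645 & 0x3fff = 0x25ad; word=0x96b5c8c9
word = 0x96b5c8c9 → little-endian bytes:
  [0]=0xc9  [1]=0xc8  [2]=0xb5  [3]=0x96

c9 c8 b5 96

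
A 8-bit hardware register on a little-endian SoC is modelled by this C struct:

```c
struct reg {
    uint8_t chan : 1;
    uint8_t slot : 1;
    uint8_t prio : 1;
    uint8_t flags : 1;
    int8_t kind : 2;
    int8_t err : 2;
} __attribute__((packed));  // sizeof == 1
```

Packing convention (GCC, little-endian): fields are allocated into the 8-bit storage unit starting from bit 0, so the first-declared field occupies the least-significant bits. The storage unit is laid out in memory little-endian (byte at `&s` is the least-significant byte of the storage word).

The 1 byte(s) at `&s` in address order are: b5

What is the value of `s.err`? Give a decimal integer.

[0]=0xb5 (little-endian) → word 0xb5
chan:1 @ bit 0 → (0xb5>>0)&0x1 = 0x1
slot:1 @ bit 1 → (0xb5>>1)&0x1 = 0x0
prio:1 @ bit 2 → (0xb5>>2)&0x1 = 0x1
flags:1 @ bit 3 → (0xb5>>3)&0x1 = 0x0
kind:2 @ bit 4 → (0xb5>>4)&0x3 = 0x3
err:2 @ bit 6 → (0xb5>>6)&0x3 = 0x2  ←
err signed 2b, MSB=1: 2 - 4 = -2

-2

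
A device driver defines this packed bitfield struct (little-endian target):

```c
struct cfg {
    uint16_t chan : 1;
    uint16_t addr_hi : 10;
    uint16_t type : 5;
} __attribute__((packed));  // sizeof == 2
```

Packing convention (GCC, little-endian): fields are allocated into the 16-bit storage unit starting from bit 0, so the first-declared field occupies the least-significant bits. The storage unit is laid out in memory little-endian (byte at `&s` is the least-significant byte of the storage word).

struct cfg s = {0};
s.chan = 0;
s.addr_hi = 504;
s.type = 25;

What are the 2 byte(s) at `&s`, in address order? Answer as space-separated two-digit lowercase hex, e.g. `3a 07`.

f0 cb

[0+:1] chan=0 & 0x1 = 0x0; word=0x0000
[1+:10] addr_hi=504 & 0x3ff = 0x1f8; word=0x03f0
[11+:5] type=25 & 0x1f = 0x19; word=0xcbf0
word = 0xcbf0 → little-endian bytes:
  [0]=0xf0  [1]=0xcb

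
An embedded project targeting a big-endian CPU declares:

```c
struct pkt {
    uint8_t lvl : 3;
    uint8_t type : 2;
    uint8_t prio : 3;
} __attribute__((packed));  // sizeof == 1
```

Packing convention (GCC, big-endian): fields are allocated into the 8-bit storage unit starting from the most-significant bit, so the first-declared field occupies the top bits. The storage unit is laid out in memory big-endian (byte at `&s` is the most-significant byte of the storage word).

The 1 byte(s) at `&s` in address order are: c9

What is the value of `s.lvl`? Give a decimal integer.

6

[0]=0xc9 (big-endian) → word 0xc9
lvl:3 @ bit 5 → (0xc9>>5)&0x7 = 0x6  ←
type:2 @ bit 3 → (0xc9>>3)&0x3 = 0x1
prio:3 @ bit 0 → (0xc9>>0)&0x7 = 0x1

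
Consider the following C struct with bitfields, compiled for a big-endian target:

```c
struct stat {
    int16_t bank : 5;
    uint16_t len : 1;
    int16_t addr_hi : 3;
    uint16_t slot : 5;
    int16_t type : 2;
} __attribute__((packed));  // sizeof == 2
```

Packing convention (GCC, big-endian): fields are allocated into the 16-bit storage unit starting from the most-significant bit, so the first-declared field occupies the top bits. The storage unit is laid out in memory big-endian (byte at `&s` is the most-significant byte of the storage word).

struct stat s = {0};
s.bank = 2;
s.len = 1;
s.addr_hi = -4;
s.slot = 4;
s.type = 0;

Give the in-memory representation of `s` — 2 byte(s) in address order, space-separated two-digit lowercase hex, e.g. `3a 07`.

16 10

[11+:5] bank=2 & 0x1f = 0x2; word=0x1000
[10+:1] len=1 & 0x1 = 0x1; word=0x1400
[7+:3] addr_hi=-4 & 0x7 = 0x4; word=0x1600
[2+:5] slot=4 & 0x1f = 0x4; word=0x1610
[0+:2] type=0 & 0x3 = 0x0; word=0x1610
word = 0x1610 → big-endian bytes:
  [0]=0x16  [1]=0x10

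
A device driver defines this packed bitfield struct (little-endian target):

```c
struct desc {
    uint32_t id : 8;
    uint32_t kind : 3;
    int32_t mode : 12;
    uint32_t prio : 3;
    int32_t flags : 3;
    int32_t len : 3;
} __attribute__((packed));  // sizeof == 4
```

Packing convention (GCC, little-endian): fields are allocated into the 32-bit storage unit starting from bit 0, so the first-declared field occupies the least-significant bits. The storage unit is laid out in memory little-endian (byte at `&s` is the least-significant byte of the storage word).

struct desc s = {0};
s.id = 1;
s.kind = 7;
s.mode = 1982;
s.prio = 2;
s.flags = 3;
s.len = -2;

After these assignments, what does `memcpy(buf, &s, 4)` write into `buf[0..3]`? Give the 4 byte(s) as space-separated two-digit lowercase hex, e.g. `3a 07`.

[0+:8] id=1 & 0xff = 0x1; word=0x00000001
[8+:3] kind=7 & 0x7 = 0x7; word=0x00000701
[11+:12] mode=1982 & 0xfff = 0x7be; word=0x003df701
[23+:3] prio=2 & 0x7 = 0x2; word=0x013df701
[26+:3] flags=3 & 0x7 = 0x3; word=0x0d3df701
[29+:3] len=-2 & 0x7 = 0x6; word=0xcd3df701
word = 0xcd3df701 → little-endian bytes:
  [0]=0x01  [1]=0xf7  [2]=0x3d  [3]=0xcd

01 f7 3d cd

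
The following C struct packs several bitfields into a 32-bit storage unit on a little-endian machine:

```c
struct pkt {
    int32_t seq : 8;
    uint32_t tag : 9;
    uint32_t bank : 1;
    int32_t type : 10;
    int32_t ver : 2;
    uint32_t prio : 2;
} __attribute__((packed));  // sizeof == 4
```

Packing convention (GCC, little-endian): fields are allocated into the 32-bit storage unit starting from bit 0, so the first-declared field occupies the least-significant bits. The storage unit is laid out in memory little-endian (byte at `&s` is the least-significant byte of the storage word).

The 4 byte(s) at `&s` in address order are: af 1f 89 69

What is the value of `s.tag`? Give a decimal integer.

287

[0]=0xaf [1]=0x1f [2]=0x89 [3]=0x69 (little-endian) → word 0x69891faf
seq [0+:8] = (word>>0) & 0xff = 175
tag [8+:9] = (word>>8) & 0x1ff = 287  ←
bank [17+:1] = (word>>17) & 0x1 = 0
type [18+:10] = (word>>18) & 0x3ff = 610
ver [28+:2] = (word>>28) & 0x3 = 2
prio [30+:2] = (word>>30) & 0x3 = 1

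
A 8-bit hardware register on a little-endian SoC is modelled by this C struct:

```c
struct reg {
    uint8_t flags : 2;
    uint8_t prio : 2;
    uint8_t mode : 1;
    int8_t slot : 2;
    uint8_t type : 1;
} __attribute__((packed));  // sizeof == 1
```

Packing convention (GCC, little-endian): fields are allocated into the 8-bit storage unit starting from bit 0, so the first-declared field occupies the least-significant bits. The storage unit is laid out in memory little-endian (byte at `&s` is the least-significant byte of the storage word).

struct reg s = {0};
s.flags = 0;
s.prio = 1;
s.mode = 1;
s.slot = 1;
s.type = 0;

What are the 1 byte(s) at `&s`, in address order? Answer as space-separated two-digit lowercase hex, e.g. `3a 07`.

[0+:2] flags=0 & 0x3 = 0x0; word=0x00
[2+:2] prio=1 & 0x3 = 0x1; word=0x04
[4+:1] mode=1 & 0x1 = 0x1; word=0x14
[5+:2] slot=1 & 0x3 = 0x1; word=0x34
[7+:1] type=0 & 0x1 = 0x0; word=0x34
word = 0x34 → little-endian bytes:
  [0]=0x34

34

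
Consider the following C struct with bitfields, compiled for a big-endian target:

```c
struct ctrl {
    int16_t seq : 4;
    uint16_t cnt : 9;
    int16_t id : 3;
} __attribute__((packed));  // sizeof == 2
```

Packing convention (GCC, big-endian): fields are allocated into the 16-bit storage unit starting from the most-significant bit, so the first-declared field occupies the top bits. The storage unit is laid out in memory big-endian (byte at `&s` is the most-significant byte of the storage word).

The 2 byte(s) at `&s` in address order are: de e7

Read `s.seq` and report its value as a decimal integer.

[0]=0xde [1]=0xe7 (big-endian) → word 0xdee7
seq [12+:4] = (word>>12) & 0xf = 13  ←
cnt [3+:9] = (word>>3) & 0x1ff = 476
id [0+:3] = (word>>0) & 0x7 = 7
seq signed 4b, MSB=1: 13 - 16 = -3

-3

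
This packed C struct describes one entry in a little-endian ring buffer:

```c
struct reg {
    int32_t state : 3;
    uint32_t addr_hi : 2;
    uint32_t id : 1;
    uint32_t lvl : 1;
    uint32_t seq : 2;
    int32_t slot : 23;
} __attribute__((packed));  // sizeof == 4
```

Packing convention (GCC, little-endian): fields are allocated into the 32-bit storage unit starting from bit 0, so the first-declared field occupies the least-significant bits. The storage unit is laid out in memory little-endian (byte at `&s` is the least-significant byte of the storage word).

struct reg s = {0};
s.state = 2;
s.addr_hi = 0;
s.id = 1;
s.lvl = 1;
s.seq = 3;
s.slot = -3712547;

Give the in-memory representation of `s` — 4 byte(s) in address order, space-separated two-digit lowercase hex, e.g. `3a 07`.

[0+:3] state=2 & 0x7 = 0x2; word=0x00000002
[3+:2] addr_hi=0 & 0x3 = 0x0; word=0x00000002
[5+:1] id=1 & 0x1 = 0x1; word=0x00000022
[6+:1] lvl=1 & 0x1 = 0x1; word=0x00000062
[7+:2] seq=3 & 0x3 = 0x3; word=0x000001e2
[9+:23] slot=-3712547 & 0x7fffff = 0x4759dd; word=0x8eb3bbe2
word = 0x8eb3bbe2 → little-endian bytes:
  [0]=0xe2  [1]=0xbb  [2]=0xb3  [3]=0x8e

e2 bb b3 8e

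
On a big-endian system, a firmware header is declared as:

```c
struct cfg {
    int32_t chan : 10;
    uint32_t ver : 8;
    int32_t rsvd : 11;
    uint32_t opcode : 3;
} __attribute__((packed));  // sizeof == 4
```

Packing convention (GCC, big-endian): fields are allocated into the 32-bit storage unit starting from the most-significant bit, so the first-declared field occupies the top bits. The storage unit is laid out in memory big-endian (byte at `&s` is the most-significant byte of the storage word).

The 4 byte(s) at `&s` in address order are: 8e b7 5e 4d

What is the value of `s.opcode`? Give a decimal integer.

5

[0]=0x8e [1]=0xb7 [2]=0x5e [3]=0x4d (big-endian) → word 0x8eb75e4d
chan [22+:10] = (word>>22) & 0x3ff = 570
ver [14+:8] = (word>>14) & 0xff = 221
rsvd [3+:11] = (word>>3) & 0x7ff = 969
opcode [0+:3] = (word>>0) & 0x7 = 5  ←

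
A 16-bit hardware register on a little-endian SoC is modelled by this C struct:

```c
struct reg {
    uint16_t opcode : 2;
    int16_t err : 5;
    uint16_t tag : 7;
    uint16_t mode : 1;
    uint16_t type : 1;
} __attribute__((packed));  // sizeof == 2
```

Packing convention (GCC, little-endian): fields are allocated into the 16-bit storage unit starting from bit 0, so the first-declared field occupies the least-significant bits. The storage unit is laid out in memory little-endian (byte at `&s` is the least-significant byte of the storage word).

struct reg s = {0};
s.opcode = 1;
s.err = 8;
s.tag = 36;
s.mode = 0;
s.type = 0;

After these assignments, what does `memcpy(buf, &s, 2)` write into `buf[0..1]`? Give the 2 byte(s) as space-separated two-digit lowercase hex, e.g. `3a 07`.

opcode (2b) val=1 bits=0x1 at bit 0: 0x0001
err (5b) val=8 bits=0x8 at bit 2: 0x0021
tag (7b) val=36 bits=0x24 at bit 7: 0x1221
mode (1b) val=0 bits=0x0 at bit 14: 0x1221
type (1b) val=0 bits=0x0 at bit 15: 0x1221
word = 0x1221 → little-endian bytes:
  [0]=0x21  [1]=0x12

21 12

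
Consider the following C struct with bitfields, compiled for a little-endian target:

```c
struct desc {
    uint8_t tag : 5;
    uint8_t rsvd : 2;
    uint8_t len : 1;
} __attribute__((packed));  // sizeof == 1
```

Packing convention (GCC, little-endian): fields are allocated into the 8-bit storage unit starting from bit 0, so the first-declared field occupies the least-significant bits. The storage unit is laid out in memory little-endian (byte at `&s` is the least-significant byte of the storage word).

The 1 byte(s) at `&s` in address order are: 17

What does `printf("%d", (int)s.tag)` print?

[0]=0x17 (little-endian) → word 0x17
tag:5 @ bit 0 → (0x17>>0)&0x1f = 0x17  ←
rsvd:2 @ bit 5 → (0x17>>5)&0x3 = 0x0
len:1 @ bit 7 → (0x17>>7)&0x1 = 0x0

23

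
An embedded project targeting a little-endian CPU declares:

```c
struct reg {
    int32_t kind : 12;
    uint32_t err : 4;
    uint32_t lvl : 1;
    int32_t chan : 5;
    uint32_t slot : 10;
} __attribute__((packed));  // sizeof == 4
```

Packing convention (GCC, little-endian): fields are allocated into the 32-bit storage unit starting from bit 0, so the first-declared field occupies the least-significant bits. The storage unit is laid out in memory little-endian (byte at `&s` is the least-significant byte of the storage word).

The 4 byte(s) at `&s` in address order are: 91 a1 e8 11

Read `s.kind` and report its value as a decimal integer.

401

[0]=0x91 [1]=0xa1 [2]=0xe8 [3]=0x11 (little-endian) → word 0x11e8a191
kind:12 @ bit 0 → (0x11e8a191>>0)&0xfff = 0x191  ←
err:4 @ bit 12 → (0x11e8a191>>12)&0xf = 0xa
lvl:1 @ bit 16 → (0x11e8a191>>16)&0x1 = 0x0
chan:5 @ bit 17 → (0x11e8a191>>17)&0x1f = 0x14
slot:10 @ bit 22 → (0x11e8a191>>22)&0x3ff = 0x47
kind signed 12b, MSB=0: value = 401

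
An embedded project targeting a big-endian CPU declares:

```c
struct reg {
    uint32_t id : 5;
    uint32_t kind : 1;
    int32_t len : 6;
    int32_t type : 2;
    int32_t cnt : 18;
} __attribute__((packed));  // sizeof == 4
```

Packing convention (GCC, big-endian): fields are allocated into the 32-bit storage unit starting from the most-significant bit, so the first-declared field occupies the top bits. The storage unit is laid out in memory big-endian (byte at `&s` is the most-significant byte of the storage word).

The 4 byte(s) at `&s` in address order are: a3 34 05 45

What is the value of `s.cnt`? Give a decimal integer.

[0]=0xa3 [1]=0x34 [2]=0x05 [3]=0x45 (big-endian) → word 0xa3340545
id:5 @ bit 27 → (0xa3340545>>27)&0x1f = 0x14
kind:1 @ bit 26 → (0xa3340545>>26)&0x1 = 0x0
len:6 @ bit 20 → (0xa3340545>>20)&0x3f = 0x33
type:2 @ bit 18 → (0xa3340545>>18)&0x3 = 0x1
cnt:18 @ bit 0 → (0xa3340545>>0)&0x3ffff = 0x545  ←
cnt signed 18b, MSB=0: value = 1349

1349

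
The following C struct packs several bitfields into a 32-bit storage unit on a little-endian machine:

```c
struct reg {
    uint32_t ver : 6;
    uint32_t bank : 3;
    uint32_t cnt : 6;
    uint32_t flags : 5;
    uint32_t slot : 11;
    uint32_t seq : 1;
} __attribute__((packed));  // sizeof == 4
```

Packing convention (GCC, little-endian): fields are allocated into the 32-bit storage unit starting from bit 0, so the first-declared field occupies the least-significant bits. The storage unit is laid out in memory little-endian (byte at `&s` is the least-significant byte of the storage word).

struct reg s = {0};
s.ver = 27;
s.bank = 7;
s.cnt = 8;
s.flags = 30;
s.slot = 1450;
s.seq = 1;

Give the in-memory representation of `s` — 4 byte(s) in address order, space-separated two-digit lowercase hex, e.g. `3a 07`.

db 11 af da

ver (6b) val=27 bits=0x1b at bit 0: 0x0000001b
bank (3b) val=7 bits=0x7 at bit 6: 0x000001db
cnt (6b) val=8 bits=0x8 at bit 9: 0x000011db
flags (5b) val=30 bits=0x1e at bit 15: 0x000f11db
slot (11b) val=1450 bits=0x5aa at bit 20: 0x5aaf11db
seq (1b) val=1 bits=0x1 at bit 31: 0xdaaf11db
word = 0xdaaf11db → little-endian bytes:
  [0]=0xdb  [1]=0x11  [2]=0xaf  [3]=0xda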